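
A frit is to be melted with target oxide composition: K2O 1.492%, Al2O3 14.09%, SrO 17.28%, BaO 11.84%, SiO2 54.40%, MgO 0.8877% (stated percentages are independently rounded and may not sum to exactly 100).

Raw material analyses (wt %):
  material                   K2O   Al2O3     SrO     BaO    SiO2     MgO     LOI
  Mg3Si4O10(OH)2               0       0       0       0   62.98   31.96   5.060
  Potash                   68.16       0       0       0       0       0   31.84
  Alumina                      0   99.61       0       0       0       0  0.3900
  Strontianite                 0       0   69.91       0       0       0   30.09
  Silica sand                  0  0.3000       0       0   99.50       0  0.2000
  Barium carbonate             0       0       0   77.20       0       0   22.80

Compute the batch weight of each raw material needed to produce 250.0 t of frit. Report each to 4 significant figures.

Batch per 250.0 t frit:
  Mg3Si4O10(OH)2: 6.944 t
  Potash: 5.472 t
  Alumina: 34.96 t
  Strontianite: 61.79 t
  Silica sand: 132.3 t
  Barium carbonate: 38.34 t
Total batch = 279.8 t; LOI loss = 29.83 t; yield = 89.34%

Every computation keeps full float precision in all steps. Working values are printed (rounded to 4 significant digits) across the worked steps. Each reported value takes a single rounding. Derived quantities, which include the six compositions, the totals, the yield, LOI, glass mass, are rebuilt at full float precision, exactly as printed in problem or answer, using the weight values for 250.0 t of glass.
Per-oxide target masses for 250.0 t frit:
  K2O: 1.492% × 250.0 = 3.730 t
  Al2O3: 14.09% × 250.0 = 35.22 t
  SrO: 17.28% × 250.0 = 43.20 t
  BaO: 11.84% × 250.0 = 29.60 t
  SiO2: 54.40% × 250.0 = 136.0 t
  MgO: 0.8877% × 250.0 = 2.219 t
Mass-balance tally per oxide using the reported weights, per the basis as stated (summed amounts equal target values given rounding of the digits):
  K2O: 5.472·0.6816 = 3.730 t (target 3.730 t)
  Al2O3: 34.96·0.9961 + 132.3·0.003000 = 35.22 t (target 35.22 t)
  SrO: 61.79·0.6991 = 43.20 t (target 43.20 t)
  BaO: 38.34·0.7720 = 29.60 t (target 29.60 t)
  SiO2: 6.944·0.6298 + 132.3·0.9950 = 136.0 t (target 136.0 t)
  MgO: 6.944·0.3196 = 2.219 t (target 2.219 t)
Glass-mass closure: whole batch net of LOI = 250.0 t (summing oxide targets gives 250.0 t; basis as stated: 250.0 t — a pure rounding effect).
Batch total: Σ batch = 279.8 t; Σ batch·LOI gives LOI loss = 29.83 t; glass ÷ batch gives a yield of 89.34%.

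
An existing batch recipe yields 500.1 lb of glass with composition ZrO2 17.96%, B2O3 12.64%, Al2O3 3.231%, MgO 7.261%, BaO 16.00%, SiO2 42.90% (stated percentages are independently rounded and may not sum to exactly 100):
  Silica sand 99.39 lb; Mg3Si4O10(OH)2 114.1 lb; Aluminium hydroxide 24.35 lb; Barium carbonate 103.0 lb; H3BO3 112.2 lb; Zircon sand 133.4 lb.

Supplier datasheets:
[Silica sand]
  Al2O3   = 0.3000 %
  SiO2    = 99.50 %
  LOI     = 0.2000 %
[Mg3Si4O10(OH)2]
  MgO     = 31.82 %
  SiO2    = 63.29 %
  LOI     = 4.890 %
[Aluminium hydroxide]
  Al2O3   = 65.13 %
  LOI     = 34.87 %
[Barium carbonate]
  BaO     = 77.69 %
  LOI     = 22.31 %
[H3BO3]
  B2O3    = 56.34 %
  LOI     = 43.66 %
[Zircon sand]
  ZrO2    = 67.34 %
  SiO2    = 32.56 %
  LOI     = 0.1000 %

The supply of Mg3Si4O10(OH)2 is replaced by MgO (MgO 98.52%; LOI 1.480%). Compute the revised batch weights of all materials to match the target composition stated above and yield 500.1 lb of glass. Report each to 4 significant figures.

Revised batch per 500.1 lb glass:
  Silica sand: 172.0 lb
  MgO: 36.86 lb
  Aluminium hydroxide: 24.02 lb
  Barium carbonate: 103.0 lb
  H3BO3: 112.2 lb
  Zircon sand: 133.4 lb
Total batch = 581.5 lb; LOI loss = 81.36 lb

All arithmetic holds exact precision in all steps. In-progress results are displayed, rounded to four significant digits, on the page — every reported value is rounded exactly once; derived quantities are computed at exact precision (yield, LOI, the six compositions, totals, net glass mass) starting from the weights at 500.1 lb of glass as set out in the problem or answer text.
The oxide mass targets at 500.1 lb glass:
  ZrO2: 17.96% × 500.1 = 89.82 lb
  B2O3: 12.64% × 500.1 = 63.21 lb
  Al2O3: 3.231% × 500.1 = 16.16 lb
  MgO: 7.261% × 500.1 = 36.31 lb
  BaO: 16.00% × 500.1 = 80.02 lb
  SiO2: 42.90% × 500.1 = 214.5 lb
Mass-balance tally per oxide on the weights just shown, versus the basis set out (each sum matches its target mass net of answer rounding effects):
  ZrO2: 133.4·0.6734 = 89.83 lb (target 89.82 lb)
  B2O3: 112.2·0.5634 = 63.21 lb (target 63.21 lb)
  Al2O3: 172.0·0.003000 + 24.02·0.6513 = 16.16 lb (target 16.16 lb)
  MgO: 36.86·0.9852 = 36.31 lb (target 36.31 lb)
  BaO: 103.0·0.7769 = 80.02 lb (target 80.02 lb)
  SiO2: 172.0·0.9950 + 133.4·0.3256 = 214.6 lb (target 214.5 lb)
Consistency of the glass mass: net batch after ignition = 500.1 lb (the Σ of target masses is 500.1 lb; against the stated basis, 500.1 lb — a pure rounding effect).
Whole-batch sum: Σ batch = 581.5 lb; LOI removed, Σ of batch·LOI: 81.36 lb; yield = glass ÷ total batch = 86.01%.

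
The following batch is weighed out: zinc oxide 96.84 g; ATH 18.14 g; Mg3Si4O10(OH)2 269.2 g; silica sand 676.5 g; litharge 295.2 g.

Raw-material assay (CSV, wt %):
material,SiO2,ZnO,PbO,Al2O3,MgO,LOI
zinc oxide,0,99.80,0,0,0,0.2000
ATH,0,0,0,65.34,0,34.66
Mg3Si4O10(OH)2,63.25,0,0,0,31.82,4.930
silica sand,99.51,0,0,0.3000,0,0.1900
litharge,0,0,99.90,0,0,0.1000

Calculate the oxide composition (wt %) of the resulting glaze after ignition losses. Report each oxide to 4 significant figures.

Glass mass = 1335 g (batch 1356 − LOI 21.33).
Composition: SiO2 63.20%, ZnO 7.242%, PbO 22.10%, Al2O3 1.040%, MgO 6.419%

Rounding to four significant figures governs every intermediate as displayed — the working math carries full float precision at all times. Every reported value takes just one rounding — all derived quantities (ignition loss, the totals, the yield, five oxide percentages, glass mass) are re-derived in exact precision using the weight values for 1335 g of glass as given in question or answer.
Oxide-by-oxide delivered mass:
  SiO2: 269.2·0.6325 + 676.5·0.9951 = 843.5 g
  ZnO: 96.84·0.9980 = 96.65 g
  PbO: 295.2·0.9990 = 294.9 g
  Al2O3: 18.14·0.6534 + 676.5·0.003000 = 13.88 g
  MgO: 269.2·0.3182 = 85.66 g
LOI: 96.84·0.002000 + 18.14·0.3466 + 269.2·0.04930 + 676.5·0.001900 + 295.2·0.001000 = 21.33 g
batch − LOI leaves glass = 1356 − 21.33 = 1335 g (consistent with Σ oxide mass)
each oxide over glass, ×100, is wt %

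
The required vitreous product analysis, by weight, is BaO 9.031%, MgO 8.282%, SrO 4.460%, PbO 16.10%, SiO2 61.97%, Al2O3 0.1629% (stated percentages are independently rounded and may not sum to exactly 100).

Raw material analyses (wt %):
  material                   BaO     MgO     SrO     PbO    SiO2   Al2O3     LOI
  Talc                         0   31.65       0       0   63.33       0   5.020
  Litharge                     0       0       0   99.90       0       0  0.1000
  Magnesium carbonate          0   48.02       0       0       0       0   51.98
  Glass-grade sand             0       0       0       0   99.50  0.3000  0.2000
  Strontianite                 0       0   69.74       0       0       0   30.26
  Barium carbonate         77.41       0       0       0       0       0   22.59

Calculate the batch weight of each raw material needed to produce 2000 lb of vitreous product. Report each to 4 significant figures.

In-progress results are shown rounded to four significant figures when written out. All internal work carries full float precision at each step. Every reported number receives exactly one rounding — the derived quantities are recomputed starting from the weights per 2000 lb of glass at exact precision (six oxide percentages, yield, the totals, glass mass, ignition loss), as quoted within either problem or answer.
Oxide-by-oxide targets in 2000 lb vitreous product:
  BaO: 9.031% × 2000 = 180.6 lb
  MgO: 8.282% × 2000 = 165.6 lb
  SrO: 4.460% × 2000 = 89.20 lb
  PbO: 16.10% × 2000 = 322.0 lb
  SiO2: 61.97% × 2000 = 1239 lb
  Al2O3: 0.1629% × 2000 = 3.258 lb
Mass-balance tally per oxide per the reported batch figures, relative to the basis at hand (every target is met by its sum exact up to rounding of places):
  BaO: 233.3·0.7741 = 180.6 lb (target 180.6 lb)
  MgO: 250.8·0.3165 + 179.6·0.4802 = 165.6 lb (target 165.6 lb)
  SrO: 127.9·0.6974 = 89.20 lb (target 89.20 lb)
  PbO: 322.3·0.9990 = 322.0 lb (target 322.0 lb)
  SiO2: 250.8·0.6333 + 1086·0.9950 = 1239 lb (target 1239 lb)
  Al2O3: 1086·0.003000 = 3.258 lb (target 3.258 lb)
Glass mass check: the batch minus its LOI: 2000 lb (per-oxide target masses sum to 2000 lb; against the stated basis, 2000 lb — any gap is answer rounding).
Whole-batch sum: Σ batch = 2200 lb; ignition loss, Σ(batch × LOI) = 199.8 lb; yield = glass ÷ total batch = 90.92%.

Batch per 2000 lb vitreous product:
  Talc: 250.8 lb
  Litharge: 322.3 lb
  Magnesium carbonate: 179.6 lb
  Glass-grade sand: 1086 lb
  Strontianite: 127.9 lb
  Barium carbonate: 233.3 lb
Total batch = 2200 lb; LOI loss = 199.8 lb; yield = 90.92%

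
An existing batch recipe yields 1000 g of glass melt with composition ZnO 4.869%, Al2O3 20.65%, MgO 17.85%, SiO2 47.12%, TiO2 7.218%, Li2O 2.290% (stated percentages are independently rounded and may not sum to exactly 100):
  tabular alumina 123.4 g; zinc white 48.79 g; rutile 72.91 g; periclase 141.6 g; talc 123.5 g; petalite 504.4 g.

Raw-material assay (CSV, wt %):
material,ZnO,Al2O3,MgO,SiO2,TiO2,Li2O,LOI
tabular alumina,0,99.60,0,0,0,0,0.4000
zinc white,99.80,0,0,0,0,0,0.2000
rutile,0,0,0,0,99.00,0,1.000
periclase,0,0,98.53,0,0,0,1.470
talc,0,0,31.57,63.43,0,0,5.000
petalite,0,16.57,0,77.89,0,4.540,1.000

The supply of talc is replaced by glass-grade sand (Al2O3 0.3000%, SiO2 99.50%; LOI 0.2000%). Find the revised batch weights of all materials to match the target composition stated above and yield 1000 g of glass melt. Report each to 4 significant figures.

Revised batch per 1000 g glass melt:
  tabular alumina: 123.2 g
  zinc white: 48.79 g
  rutile: 72.91 g
  periclase: 181.2 g
  glass-grade sand: 78.71 g
  petalite: 504.4 g
Total batch = 1009 g; LOI loss = 9.185 g

The working math carries exact precision through every step — working values are displayed, rounded to four significant figures, between the steps — every reported value takes exactly one rounding — derived quantities, including yield, glass mass, ignition loss, the totals, six oxide percentages, are rebuilt starting from the weights per 1000 g of glass at full precision exactly as shown in the problem or the answer.
Per-oxide target masses for 1000 g glass melt:
  ZnO: 4.869% × 1000 = 48.69 g
  Al2O3: 20.65% × 1000 = 206.5 g
  MgO: 17.85% × 1000 = 178.5 g
  SiO2: 47.12% × 1000 = 471.2 g
  TiO2: 7.218% × 1000 = 72.18 g
  Li2O: 2.290% × 1000 = 22.90 g
Per-oxide balance check applying the batch weights above, under the basis named above (oxide sums agree with the targets given rounding of the digits):
  ZnO: 48.79·0.9980 = 48.69 g (target 48.69 g)
  Al2O3: 123.2·0.9960 + 78.71·0.003000 + 504.4·0.1657 = 206.5 g (target 206.5 g)
  MgO: 181.2·0.9853 = 178.5 g (target 178.5 g)
  SiO2: 78.71·0.9950 + 504.4·0.7789 = 471.2 g (target 471.2 g)
  TiO2: 72.91·0.9900 = 72.18 g (target 72.18 g)
  Li2O: 504.4·0.04540 = 22.90 g (target 22.90 g)
Consistency of the glass mass: total charge less LOI = 1000 g (summing oxide targets gives 1000 g; with the basis standing at 1000 g — rounding explains the deltas).
Batch grand total — Σ batch = 1009 g; the LOI term Σ batch·LOI equals 9.185 g; as yield: glass ÷ batch → 99.09%.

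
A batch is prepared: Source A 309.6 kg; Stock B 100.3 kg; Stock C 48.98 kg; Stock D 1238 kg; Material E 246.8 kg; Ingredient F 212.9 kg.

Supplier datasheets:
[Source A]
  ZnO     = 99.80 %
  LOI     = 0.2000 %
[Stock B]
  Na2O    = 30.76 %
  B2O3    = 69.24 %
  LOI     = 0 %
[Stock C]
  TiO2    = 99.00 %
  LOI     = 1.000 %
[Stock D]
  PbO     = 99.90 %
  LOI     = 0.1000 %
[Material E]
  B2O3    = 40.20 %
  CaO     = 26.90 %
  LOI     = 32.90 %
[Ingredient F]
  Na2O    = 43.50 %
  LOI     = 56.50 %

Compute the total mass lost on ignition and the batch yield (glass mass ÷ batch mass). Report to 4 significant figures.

Full precision is carried through the solve. In-progress results are displayed (rounded to four significant digits) across the worked steps; every reported value is rounded just once; derived quantities are rebuilt using the weight values per 1953 kg of glass in full precision (the yield, the six compositions, the totals, LOI, glass mass), as they appear in question or answer.
LOI of each material in turn:
  Source A: 309.6 × 0.002000 = 0.6192 kg
  Stock B: 100.3 × 0 = 0 kg
  Stock C: 48.98 × 0.01000 = 0.4898 kg
  Stock D: 1238 × 0.001000 = 1.238 kg
  Material E: 246.8 × 0.3290 = 81.20 kg
  Ingredient F: 212.9 × 0.5650 = 120.3 kg
Total LOI = 203.8 kg
Glass = batch − LOI = 2157 − 203.8 = 1953 kg

LOI loss = 203.8 kg; glass = 1953 kg; yield = 90.55%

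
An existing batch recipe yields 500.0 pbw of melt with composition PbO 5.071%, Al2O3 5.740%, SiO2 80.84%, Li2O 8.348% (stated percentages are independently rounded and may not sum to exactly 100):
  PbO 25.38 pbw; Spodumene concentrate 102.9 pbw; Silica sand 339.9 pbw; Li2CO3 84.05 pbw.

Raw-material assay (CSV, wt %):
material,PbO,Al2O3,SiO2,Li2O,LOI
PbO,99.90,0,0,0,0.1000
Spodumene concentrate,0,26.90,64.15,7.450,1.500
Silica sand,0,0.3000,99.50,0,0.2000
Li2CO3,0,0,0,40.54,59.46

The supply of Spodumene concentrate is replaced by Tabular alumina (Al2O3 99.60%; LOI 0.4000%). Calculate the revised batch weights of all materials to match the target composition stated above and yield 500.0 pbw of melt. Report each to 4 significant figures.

Revised batch per 500.0 pbw melt:
  PbO: 25.38 pbw
  Tabular alumina: 27.59 pbw
  Silica sand: 406.2 pbw
  Li2CO3: 103.0 pbw
Total batch = 562.2 pbw; LOI loss = 62.19 pbw

Values along the way appear rounded off to 4 significant digits when written out — each numeric step keeps exact precision from first step to last. Every reported value takes exactly one rounding — derived quantities (net glass mass, four oxide percentages, the totals, the yield, LOI) are recomputed in full float precision using the weight values at 500.0 pbw of glass exactly as printed in problem or answer.
Target masses of each oxide per 500.0 pbw melt:
  PbO: 5.071% × 500.0 = 25.36 pbw
  Al2O3: 5.740% × 500.0 = 28.70 pbw
  SiO2: 80.84% × 500.0 = 404.2 pbw
  Li2O: 8.348% × 500.0 = 41.74 pbw
Per-oxide balance check using the reported weights, on the stated basis (sum by sum, the targets are met within answer rounding):
  PbO: 25.38·0.9990 = 25.35 pbw (target 25.36 pbw)
  Al2O3: 27.59·0.9960 + 406.2·0.003000 = 28.70 pbw (target 28.70 pbw)
  SiO2: 406.2·0.9950 = 404.2 pbw (target 404.2 pbw)
  Li2O: 103.0·0.4054 = 41.76 pbw (target 41.74 pbw)
The glass-mass cross-check: Σ batch − LOI loss = 500.0 pbw (per-oxide target masses sum to 500.0 pbw; versus the stated basis of 500.0 pbw — gaps are rounding artifacts).
Batch grand total — Σ batch = 562.2 pbw; LOI removed, Σ of batch·LOI: 62.19 pbw; yield: glass divided by total = 88.94%.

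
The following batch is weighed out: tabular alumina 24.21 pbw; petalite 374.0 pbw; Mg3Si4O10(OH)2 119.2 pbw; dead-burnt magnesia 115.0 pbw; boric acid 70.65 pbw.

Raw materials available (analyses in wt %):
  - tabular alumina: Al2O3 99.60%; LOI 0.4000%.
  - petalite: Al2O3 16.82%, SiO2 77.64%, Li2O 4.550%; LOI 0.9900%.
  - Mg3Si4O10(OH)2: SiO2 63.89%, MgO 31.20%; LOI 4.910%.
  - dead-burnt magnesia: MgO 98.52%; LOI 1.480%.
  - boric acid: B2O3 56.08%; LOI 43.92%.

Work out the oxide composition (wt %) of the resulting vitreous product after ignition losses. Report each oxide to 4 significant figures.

Values along the way are shown (rounded to four significant digits) when written out. All internal work holds full float precision at all times — each reported result is rounded exactly once — the derived quantities, which include ignition loss, net glass mass, totals, yield, the five compositions, are computed in full float precision, as given in the problem or the answer, using the weight values for 660.7 pbw of glass.
Delivered oxide masses:
  Al2O3: 24.21·0.9960 + 374.0·0.1682 = 87.02 pbw
  B2O3: 70.65·0.5608 = 39.62 pbw
  SiO2: 374.0·0.7764 + 119.2·0.6389 = 366.5 pbw
  Li2O: 374.0·0.04550 = 17.02 pbw
  MgO: 119.2·0.3120 + 115.0·0.9852 = 150.5 pbw
LOI: 24.21·0.004000 + 374.0·0.009900 + 119.2·0.04910 + 115.0·0.01480 + 70.65·0.4392 = 42.38 pbw
batch − LOI leaves glass = 703.1 − 42.38 = 660.7 pbw (consistent with Σ oxide mass)
each oxide over glass, ×100, is wt %

Glass mass = 660.7 pbw (batch 703.1 − LOI 42.38).
Composition: Al2O3 13.17%, B2O3 5.997%, SiO2 55.48%, Li2O 2.576%, MgO 22.78%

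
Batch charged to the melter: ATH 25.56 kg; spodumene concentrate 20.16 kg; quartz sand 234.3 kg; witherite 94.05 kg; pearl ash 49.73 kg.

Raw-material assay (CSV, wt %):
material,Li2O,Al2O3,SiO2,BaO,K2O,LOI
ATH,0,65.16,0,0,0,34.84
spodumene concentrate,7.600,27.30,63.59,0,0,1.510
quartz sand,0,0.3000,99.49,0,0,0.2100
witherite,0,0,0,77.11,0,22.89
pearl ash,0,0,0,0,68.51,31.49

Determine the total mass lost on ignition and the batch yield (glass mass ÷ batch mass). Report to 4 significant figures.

LOI loss = 46.89 kg; glass = 376.9 kg; yield = 88.94%

In-progress results are displayed rounded off to 4 significant figures on the page; exact precision is carried through the solve. Exactly one rounding goes into every reported number. The derived quantities, including five oxide percentages, the yield, totals, ignition loss, glass mass, are recomputed from the batch weights on 376.9 kg of glass in exact precision as set out in the problem or answer text.
Material-by-material LOI:
  ATH: 25.56 × 0.3484 = 8.905 kg
  spodumene concentrate: 20.16 × 0.01510 = 0.3044 kg
  quartz sand: 234.3 × 0.002100 = 0.4920 kg
  witherite: 94.05 × 0.2289 = 21.53 kg
  pearl ash: 49.73 × 0.3149 = 15.66 kg
Total LOI = 46.89 kg
Glass = batch − LOI = 423.8 − 46.89 = 376.9 kg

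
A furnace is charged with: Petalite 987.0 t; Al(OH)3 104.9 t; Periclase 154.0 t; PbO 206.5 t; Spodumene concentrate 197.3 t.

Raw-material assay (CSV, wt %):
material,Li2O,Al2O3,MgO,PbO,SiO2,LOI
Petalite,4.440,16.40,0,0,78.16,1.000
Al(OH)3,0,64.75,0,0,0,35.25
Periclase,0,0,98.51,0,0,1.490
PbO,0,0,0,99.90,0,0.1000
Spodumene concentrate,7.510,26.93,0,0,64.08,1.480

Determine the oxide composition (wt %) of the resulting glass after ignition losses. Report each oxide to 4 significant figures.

Glass mass = 1597 t (batch 1650 − LOI 52.27).
Composition: Li2O 3.671%, Al2O3 17.71%, MgO 9.497%, PbO 12.91%, SiO2 56.21%

Every computation maintains full float precision throughout; mid-chain values are shown with 4-significant-digit rounding in the working — exactly one rounding is applied to every reported result — derived quantities, which include the five compositions, ignition loss, yield, net glass mass, totals, are re-derived at full precision, as they appear in the question or the answer, from the weighed amounts per 1597 t of glass.
What the batch supplies per oxide:
  Li2O: 987.0·0.04440 + 197.3·0.07510 = 58.64 t
  Al2O3: 987.0·0.1640 + 104.9·0.6475 + 197.3·0.2693 = 282.9 t
  MgO: 154.0·0.9851 = 151.7 t
  PbO: 206.5·0.9990 = 206.3 t
  SiO2: 987.0·0.7816 + 197.3·0.6408 = 897.9 t
LOI: 987.0·0.01000 + 104.9·0.3525 + 154.0·0.01490 + 206.5·0.001000 + 197.3·0.01480 = 52.27 t
Resulting glass, batch − LOI: 1650 − 52.27 = 1597 t (equal to the oxide-mass sum)
each wt % is 100 × oxide ÷ glass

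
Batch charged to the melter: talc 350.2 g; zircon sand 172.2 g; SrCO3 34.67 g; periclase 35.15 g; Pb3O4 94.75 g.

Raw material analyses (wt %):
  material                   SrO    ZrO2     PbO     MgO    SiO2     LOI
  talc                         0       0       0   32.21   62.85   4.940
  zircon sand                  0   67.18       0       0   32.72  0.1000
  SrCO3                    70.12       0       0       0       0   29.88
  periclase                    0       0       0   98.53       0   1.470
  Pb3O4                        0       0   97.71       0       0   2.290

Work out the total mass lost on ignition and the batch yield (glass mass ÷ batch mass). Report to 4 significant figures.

LOI loss = 30.52 g; glass = 656.5 g; yield = 95.56%

The whole derivation runs at full precision at every stage. In-progress results are printed rounded to four significant figures as written; a single rounding completes every reported figure — derived quantities, including five oxide percentages, totals, ignition loss, glass mass, the yield, are rebuilt using the weight values per 656.5 g of glass in full float precision, as written in the problem or answer text.
Material-by-material LOI:
  talc: 350.2 × 0.04940 = 17.30 g
  zircon sand: 172.2 × 0.001000 = 0.1722 g
  SrCO3: 34.67 × 0.2988 = 10.36 g
  periclase: 35.15 × 0.01470 = 0.5167 g
  Pb3O4: 94.75 × 0.02290 = 2.170 g
Total LOI = 30.52 g
Glass = batch − LOI = 687.0 − 30.52 = 656.5 g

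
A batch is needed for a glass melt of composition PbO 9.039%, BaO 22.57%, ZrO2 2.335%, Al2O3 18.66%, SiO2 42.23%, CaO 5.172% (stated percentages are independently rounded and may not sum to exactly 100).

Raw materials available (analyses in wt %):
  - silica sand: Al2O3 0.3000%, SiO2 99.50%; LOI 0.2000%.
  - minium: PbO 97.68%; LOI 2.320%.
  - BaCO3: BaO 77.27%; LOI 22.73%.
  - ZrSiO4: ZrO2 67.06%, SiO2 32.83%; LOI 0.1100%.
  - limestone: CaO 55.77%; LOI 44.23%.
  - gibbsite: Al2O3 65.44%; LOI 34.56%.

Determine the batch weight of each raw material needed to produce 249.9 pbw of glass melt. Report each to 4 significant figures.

All arithmetic carries full float precision at every stage — values along the way are displayed (rounded to four significant figures) across the worked steps. A single rounding completes every reported number. All derived quantities are re-derived from the weighed amounts on 249.9 pbw of glass at full precision (six oxide percentages, yield, net glass mass, ignition loss, the totals), exactly as printed in the question or the answer.
Per-oxide target masses for 249.9 pbw glass melt:
  PbO: 9.039% × 249.9 = 22.59 pbw
  BaO: 22.57% × 249.9 = 56.40 pbw
  ZrO2: 2.335% × 249.9 = 5.835 pbw
  Al2O3: 18.66% × 249.9 = 46.63 pbw
  SiO2: 42.23% × 249.9 = 105.5 pbw
  CaO: 5.172% × 249.9 = 12.92 pbw
Checking each oxide sum on the weights just shown, at the basis given (target by target, the sums agree modulo rounding of the values):
  PbO: 23.12·0.9768 = 22.58 pbw (target 22.59 pbw)
  BaO: 72.99·0.7727 = 56.40 pbw (target 56.40 pbw)
  ZrO2: 8.701·0.6706 = 5.835 pbw (target 5.835 pbw)
  Al2O3: 103.2·0.003000 + 70.79·0.6544 = 46.63 pbw (target 46.63 pbw)
  SiO2: 103.2·0.9950 + 8.701·0.3283 = 105.5 pbw (target 105.5 pbw)
  CaO: 23.18·0.5577 = 12.93 pbw (target 12.92 pbw)
Glass mass check: total batch − LOI = 249.9 pbw (the Σ of target masses is 249.9 pbw; stated basis 249.9 pbw — rounding explains the deltas).
Batch total: Σ batch = 302.0 pbw; LOI loss = Σ batch·LOI = 52.06 pbw; as yield: glass ÷ batch → 82.76%.

Batch per 249.9 pbw glass melt:
  silica sand: 103.2 pbw
  minium: 23.12 pbw
  BaCO3: 72.99 pbw
  ZrSiO4: 8.701 pbw
  limestone: 23.18 pbw
  gibbsite: 70.79 pbw
Total batch = 302.0 pbw; LOI loss = 52.06 pbw; yield = 82.76%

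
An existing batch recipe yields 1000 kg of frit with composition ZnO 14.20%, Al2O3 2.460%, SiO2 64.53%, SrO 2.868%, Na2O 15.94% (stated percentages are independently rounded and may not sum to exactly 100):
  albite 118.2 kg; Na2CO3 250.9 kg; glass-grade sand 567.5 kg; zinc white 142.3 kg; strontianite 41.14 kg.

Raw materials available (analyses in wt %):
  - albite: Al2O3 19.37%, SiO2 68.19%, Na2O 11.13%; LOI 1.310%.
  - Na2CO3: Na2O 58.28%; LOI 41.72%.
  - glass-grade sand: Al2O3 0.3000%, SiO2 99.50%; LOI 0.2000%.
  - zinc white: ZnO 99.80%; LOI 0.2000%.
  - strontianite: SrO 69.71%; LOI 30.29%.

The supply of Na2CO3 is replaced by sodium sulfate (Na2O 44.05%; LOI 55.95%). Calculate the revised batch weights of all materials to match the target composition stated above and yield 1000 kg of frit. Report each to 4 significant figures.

Revised batch per 1000 kg frit:
  albite: 118.2 kg
  sodium sulfate: 332.0 kg
  glass-grade sand: 567.5 kg
  zinc white: 142.3 kg
  strontianite: 41.14 kg
Total batch = 1201 kg; LOI loss = 201.2 kg

The whole derivation holds full float precision at all times. The intermediate values appear rounded off to 4 significant digits alongside each step; exactly one rounding lands on each reported number. All derived quantities are re-derived at exact precision (glass mass, yield, five oxide percentages, ignition loss, totals) using the weight values on 1000 kg of glass as set out in problem or answer.
Oxide mass targets, per 1000 kg frit:
  ZnO: 14.20% × 1000 = 142.0 kg
  Al2O3: 2.460% × 1000 = 24.60 kg
  SiO2: 64.53% × 1000 = 645.3 kg
  SrO: 2.868% × 1000 = 28.68 kg
  Na2O: 15.94% × 1000 = 159.4 kg
Per-oxide balance check given the weights on record, against the basis in use (each sum matches its target mass within answer rounding):
  ZnO: 142.3·0.9980 = 142.0 kg (target 142.0 kg)
  Al2O3: 118.2·0.1937 + 567.5·0.003000 = 24.60 kg (target 24.60 kg)
  SiO2: 118.2·0.6819 + 567.5·0.9950 = 645.3 kg (target 645.3 kg)
  SrO: 41.14·0.6971 = 28.68 kg (target 28.68 kg)
  Na2O: 118.2·0.1113 + 332.0·0.4405 = 159.4 kg (target 159.4 kg)
The glass-mass cross-check: batch total minus LOI = 1000 kg (summing oxide targets gives 1000 kg; basis as stated: 1000 kg — gaps are rounding artifacts).
Whole-batch sum: Σ batch = 1201 kg; ignition loss, Σ(batch × LOI) = 201.2 kg; glass ÷ batch gives a yield of 83.25%.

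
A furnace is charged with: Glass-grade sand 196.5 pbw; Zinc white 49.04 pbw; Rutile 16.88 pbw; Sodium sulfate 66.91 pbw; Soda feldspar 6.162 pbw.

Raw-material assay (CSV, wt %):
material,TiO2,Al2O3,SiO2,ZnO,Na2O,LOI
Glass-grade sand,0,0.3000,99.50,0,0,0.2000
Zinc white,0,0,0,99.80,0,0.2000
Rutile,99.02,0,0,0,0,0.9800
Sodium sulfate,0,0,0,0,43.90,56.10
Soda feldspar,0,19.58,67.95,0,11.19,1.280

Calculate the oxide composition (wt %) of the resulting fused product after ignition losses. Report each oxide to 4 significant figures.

Every computation holds full float precision from first step to last. Rounding to 4 significant figures extends to each intermediate as displayed; every reported number takes exactly one rounding; the derived quantities (yield, totals, net glass mass, the five compositions, ignition loss) are rebuilt at full float precision from the weighed amounts at 297.2 pbw of glass, as written in the question or the answer.
Oxide masses out of the charge:
  TiO2: 16.88·0.9902 = 16.71 pbw
  Al2O3: 196.5·0.003000 + 6.162·0.1958 = 1.796 pbw
  SiO2: 196.5·0.9950 + 6.162·0.6795 = 199.7 pbw
  ZnO: 49.04·0.9980 = 48.94 pbw
  Na2O: 66.91·0.4390 + 6.162·0.1119 = 30.06 pbw
LOI: 196.5·0.002000 + 49.04·0.002000 + 16.88·0.009800 + 66.91·0.5610 + 6.162·0.01280 = 38.27 pbw
batch − LOI leaves glass = 335.5 − 38.27 = 297.2 pbw (consistent with Σ oxide mass)
wt % = 100 × oxide mass / glass mass

Glass mass = 297.2 pbw (batch 335.5 − LOI 38.27).
Composition: TiO2 5.624%, Al2O3 0.6043%, SiO2 67.19%, ZnO 16.47%, Na2O 10.11%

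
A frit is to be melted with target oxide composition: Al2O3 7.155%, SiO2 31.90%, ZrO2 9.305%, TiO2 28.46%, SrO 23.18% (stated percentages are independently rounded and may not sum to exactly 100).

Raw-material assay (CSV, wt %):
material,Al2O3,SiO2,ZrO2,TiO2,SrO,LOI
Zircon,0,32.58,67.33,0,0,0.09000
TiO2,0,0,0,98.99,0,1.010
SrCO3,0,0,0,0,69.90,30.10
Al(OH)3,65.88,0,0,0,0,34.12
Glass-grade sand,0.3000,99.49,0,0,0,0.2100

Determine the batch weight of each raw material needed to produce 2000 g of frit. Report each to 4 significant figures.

Batch per 2000 g frit:
  Zircon: 276.4 g
  TiO2: 575.0 g
  SrCO3: 663.2 g
  Al(OH)3: 214.7 g
  Glass-grade sand: 550.8 g
Total batch = 2280 g; LOI loss = 280.1 g; yield = 87.72%

Working values appear with 4-significant-digit rounding between the steps; each numeric step keeps full float precision end to end. Each reported result includes exactly one rounding — the derived quantities (the five compositions, ignition loss, the yield, glass mass, totals) are rebuilt in exact precision starting from the weights on 2000 g of glass, as quoted within the question or the answer.
Per-oxide target masses for 2000 g frit:
  Al2O3: 7.155% × 2000 = 143.1 g
  SiO2: 31.90% × 2000 = 638.0 g
  ZrO2: 9.305% × 2000 = 186.1 g
  TiO2: 28.46% × 2000 = 569.2 g
  SrO: 23.18% × 2000 = 463.6 g
A balance pass over the oxides, given the weights on record, for the quoted basis mass (delivered sums recover each target given rounding of the digits):
  Al2O3: 214.7·0.6588 + 550.8·0.003000 = 143.1 g (target 143.1 g)
  SiO2: 276.4·0.3258 + 550.8·0.9949 = 638.0 g (target 638.0 g)
  ZrO2: 276.4·0.6733 = 186.1 g (target 186.1 g)
  TiO2: 575.0·0.9899 = 569.2 g (target 569.2 g)
  SrO: 663.2·0.6990 = 463.6 g (target 463.6 g)
Glass-mass sanity pass: batch total minus LOI = 2000 g (oxide target masses add up to 2000 g; stated basis 2000 g — a pure rounding effect).
Adding the batch up: Σ batch = 2280 g; ignition loss, Σ(batch × LOI) = 280.1 g; the yield ratio, glass ÷ batch: 87.72%.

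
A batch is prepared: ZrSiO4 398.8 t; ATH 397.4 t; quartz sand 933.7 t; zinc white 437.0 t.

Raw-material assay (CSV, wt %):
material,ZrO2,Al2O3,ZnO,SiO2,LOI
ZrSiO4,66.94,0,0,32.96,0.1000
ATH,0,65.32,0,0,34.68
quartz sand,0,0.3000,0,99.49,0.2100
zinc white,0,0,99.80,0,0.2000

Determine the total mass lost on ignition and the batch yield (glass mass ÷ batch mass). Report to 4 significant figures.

All internal work maintains exact precision from start to finish. Rounding to 4 significant figures applies to every working value as shown. Exactly one rounding goes into every reported number; derived quantities are re-derived using the weight values on 2026 t of glass in full precision (four oxide percentages, net glass mass, totals, the yield, LOI) as quoted within the question or the answer.
Each material's LOI contribution:
  ZrSiO4: 398.8 × 0.001000 = 0.3988 t
  ATH: 397.4 × 0.3468 = 137.8 t
  quartz sand: 933.7 × 0.002100 = 1.961 t
  zinc white: 437.0 × 0.002000 = 0.8740 t
Total LOI = 141.1 t
Glass = batch − LOI = 2167 − 141.1 = 2026 t

LOI loss = 141.1 t; glass = 2026 t; yield = 93.49%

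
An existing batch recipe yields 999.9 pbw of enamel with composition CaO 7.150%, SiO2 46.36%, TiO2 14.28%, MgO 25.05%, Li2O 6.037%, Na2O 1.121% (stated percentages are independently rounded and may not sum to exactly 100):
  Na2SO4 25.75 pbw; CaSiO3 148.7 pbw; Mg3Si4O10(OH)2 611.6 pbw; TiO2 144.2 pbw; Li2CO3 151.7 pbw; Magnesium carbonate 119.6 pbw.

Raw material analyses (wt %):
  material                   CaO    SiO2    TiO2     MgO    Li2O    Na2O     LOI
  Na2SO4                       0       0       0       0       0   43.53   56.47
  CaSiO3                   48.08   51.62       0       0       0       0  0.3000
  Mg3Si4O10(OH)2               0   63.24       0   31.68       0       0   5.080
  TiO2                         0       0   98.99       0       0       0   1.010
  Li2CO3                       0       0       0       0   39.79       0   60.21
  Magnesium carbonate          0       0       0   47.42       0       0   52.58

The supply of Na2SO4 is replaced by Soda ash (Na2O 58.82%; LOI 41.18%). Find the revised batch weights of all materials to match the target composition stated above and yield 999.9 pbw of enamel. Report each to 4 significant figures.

The working math maintains exact precision in all steps — intermediates appear, rounded to 4 significant figures, when written out. Each reported result carries a single rounding; all derived quantities (six oxide percentages, totals, ignition loss, the yield, glass mass) are carried from the weighed amounts per 999.9 pbw of glass in full precision exactly as shown in the problem or the answer.
Oxide-by-oxide targets in 999.9 pbw enamel:
  CaO: 7.150% × 999.9 = 71.49 pbw
  SiO2: 46.36% × 999.9 = 463.6 pbw
  TiO2: 14.28% × 999.9 = 142.8 pbw
  MgO: 25.05% × 999.9 = 250.5 pbw
  Li2O: 6.037% × 999.9 = 60.36 pbw
  Na2O: 1.121% × 999.9 = 11.21 pbw
Sums-versus-targets review applying the batch weights above, per the basis as stated (oxide sums agree with the targets once rounding is allowed for):
  CaO: 148.7·0.4808 = 71.49 pbw (target 71.49 pbw)
  SiO2: 148.7·0.5162 + 611.6·0.6324 = 463.5 pbw (target 463.6 pbw)
  TiO2: 144.2·0.9899 = 142.7 pbw (target 142.8 pbw)
  MgO: 611.6·0.3168 + 119.6·0.4742 = 250.5 pbw (target 250.5 pbw)
  Li2O: 151.7·0.3979 = 60.36 pbw (target 60.36 pbw)
  Na2O: 19.06·0.5882 = 11.21 pbw (target 11.21 pbw)
Auditing the glass mass value: total charge less LOI = 999.8 pbw (the Σ of target masses is 999.9 pbw; basis as stated: 999.9 pbw — gaps are rounding artifacts).
Summing the batch: Σ batch = 1195 pbw; ignition loss, Σ(batch × LOI) = 195.0 pbw; as yield: glass ÷ batch → 83.68%.

Revised batch per 999.9 pbw enamel:
  Soda ash: 19.06 pbw
  CaSiO3: 148.7 pbw
  Mg3Si4O10(OH)2: 611.6 pbw
  TiO2: 144.2 pbw
  Li2CO3: 151.7 pbw
  Magnesium carbonate: 119.6 pbw
Total batch = 1195 pbw; LOI loss = 195.0 pbw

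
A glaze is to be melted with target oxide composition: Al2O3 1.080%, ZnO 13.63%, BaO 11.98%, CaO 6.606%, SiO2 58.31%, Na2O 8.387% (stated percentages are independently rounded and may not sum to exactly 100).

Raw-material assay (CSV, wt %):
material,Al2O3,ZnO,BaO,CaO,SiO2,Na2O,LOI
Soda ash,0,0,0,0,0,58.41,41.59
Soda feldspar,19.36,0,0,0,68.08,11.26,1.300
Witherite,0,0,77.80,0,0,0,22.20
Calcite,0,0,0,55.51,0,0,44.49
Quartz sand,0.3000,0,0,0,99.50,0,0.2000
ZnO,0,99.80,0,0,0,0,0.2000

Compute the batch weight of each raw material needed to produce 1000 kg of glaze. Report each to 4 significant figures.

Batch per 1000 kg glaze:
  Soda ash: 134.5 kg
  Soda feldspar: 47.20 kg
  Witherite: 154.0 kg
  Calcite: 119.0 kg
  Quartz sand: 553.7 kg
  ZnO: 136.6 kg
Total batch = 1145 kg; LOI loss = 145.1 kg; yield = 87.33%

Each numeric step maintains exact precision through the solve — rounding to 4 significant figures extends to every in-between result as printed; each reported number is rounded a single time — derived quantities, including totals, net glass mass, six oxide percentages, the yield, LOI, are re-derived from the batch weights for 1000 kg of glass at full float precision, exactly as shown in either problem or answer.
Per-oxide target masses for 1000 kg glaze:
  Al2O3: 1.080% × 1000 = 10.80 kg
  ZnO: 13.63% × 1000 = 136.3 kg
  BaO: 11.98% × 1000 = 119.8 kg
  CaO: 6.606% × 1000 = 66.06 kg
  SiO2: 58.31% × 1000 = 583.1 kg
  Na2O: 8.387% × 1000 = 83.87 kg
Verifying the oxide balance using the reported weights, at the basis given (summed amounts equal target values exact up to rounding of places):
  Al2O3: 47.20·0.1936 + 553.7·0.003000 = 10.80 kg (target 10.80 kg)
  ZnO: 136.6·0.9980 = 136.3 kg (target 136.3 kg)
  BaO: 154.0·0.7780 = 119.8 kg (target 119.8 kg)
  CaO: 119.0·0.5551 = 66.06 kg (target 66.06 kg)
  SiO2: 47.20·0.6808 + 553.7·0.9950 = 583.1 kg (target 583.1 kg)
  Na2O: 134.5·0.5841 + 47.20·0.1126 = 83.88 kg (target 83.87 kg)
Consistency of the glass mass: total batch − LOI = 999.9 kg (the targets, summed, come to 999.9 kg; against the stated basis, 1000 kg — rounding explains the deltas).
Batch grand total — Σ batch = 1145 kg; Σ batch·LOI gives LOI loss = 145.1 kg; yield = glass ÷ total batch = 87.33%.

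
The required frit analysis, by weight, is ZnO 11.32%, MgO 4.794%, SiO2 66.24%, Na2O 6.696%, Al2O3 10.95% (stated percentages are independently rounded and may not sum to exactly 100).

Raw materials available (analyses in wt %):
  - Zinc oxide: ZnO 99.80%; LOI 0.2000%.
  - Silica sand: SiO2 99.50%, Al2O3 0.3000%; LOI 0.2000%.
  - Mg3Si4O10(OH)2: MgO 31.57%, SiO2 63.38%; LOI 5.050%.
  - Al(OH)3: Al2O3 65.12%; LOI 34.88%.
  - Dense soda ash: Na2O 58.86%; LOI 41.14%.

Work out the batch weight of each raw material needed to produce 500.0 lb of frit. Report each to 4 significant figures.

Intermediates are displayed, with 4-significant-figure rounding, within the worked lines; every computation holds exact precision at every stage — each reported number takes a single rounding. All derived quantities (the five compositions, LOI, the totals, the yield, glass mass) are rebuilt from the weighed amounts per 500.0 lb of glass at exact precision as set out in either problem or answer.
Oxide-by-oxide targets in 500.0 lb frit:
  ZnO: 11.32% × 500.0 = 56.60 lb
  MgO: 4.794% × 500.0 = 23.97 lb
  SiO2: 66.24% × 500.0 = 331.2 lb
  Na2O: 6.696% × 500.0 = 33.48 lb
  Al2O3: 10.95% × 500.0 = 54.75 lb
Checking each oxide sum from the weights as reported, under the basis named above (sums match the target masses given rounding of the digits):
  ZnO: 56.71·0.9980 = 56.60 lb (target 56.60 lb)
  MgO: 75.93·0.3157 = 23.97 lb (target 23.97 lb)
  SiO2: 284.5·0.9950 + 75.93·0.6338 = 331.2 lb (target 331.2 lb)
  Na2O: 56.88·0.5886 = 33.48 lb (target 33.48 lb)
  Al2O3: 284.5·0.003000 + 82.76·0.6512 = 54.75 lb (target 54.75 lb)
Auditing the glass mass value: total batch − LOI = 500.0 lb (the Σ of target masses is 500.0 lb; the stated basis being 500.0 lb — rounding explains the deltas).
Whole-batch sum: Σ batch = 556.8 lb; LOI removed, Σ of batch·LOI: 56.78 lb; yield, glass over the total, = 89.80%.

Batch per 500.0 lb frit:
  Zinc oxide: 56.71 lb
  Silica sand: 284.5 lb
  Mg3Si4O10(OH)2: 75.93 lb
  Al(OH)3: 82.76 lb
  Dense soda ash: 56.88 lb
Total batch = 556.8 lb; LOI loss = 56.78 lb; yield = 89.80%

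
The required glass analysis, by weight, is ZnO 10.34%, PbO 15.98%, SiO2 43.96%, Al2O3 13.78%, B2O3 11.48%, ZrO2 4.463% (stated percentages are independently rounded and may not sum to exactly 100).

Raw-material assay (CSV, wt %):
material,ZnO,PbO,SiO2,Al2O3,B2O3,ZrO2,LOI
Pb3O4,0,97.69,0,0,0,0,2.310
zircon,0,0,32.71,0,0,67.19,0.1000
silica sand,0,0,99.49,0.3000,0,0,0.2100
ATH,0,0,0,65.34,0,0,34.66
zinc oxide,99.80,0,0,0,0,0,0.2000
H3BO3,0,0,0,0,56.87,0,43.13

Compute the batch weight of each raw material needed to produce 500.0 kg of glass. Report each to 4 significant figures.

All arithmetic holds exact precision from start to finish; in-progress results are shown, rounded to four significant figures, when written out — every reported value is rounded once only. Derived quantities (net glass mass, six oxide percentages, totals, the yield, ignition loss) are recomputed at full float precision from the weighed amounts for 500.0 kg of glass as given in the question or the answer.
The oxide mass targets at 500.0 kg glass:
  ZnO: 10.34% × 500.0 = 51.70 kg
  PbO: 15.98% × 500.0 = 79.90 kg
  SiO2: 43.96% × 500.0 = 219.8 kg
  Al2O3: 13.78% × 500.0 = 68.90 kg
  B2O3: 11.48% × 500.0 = 57.40 kg
  ZrO2: 4.463% × 500.0 = 22.32 kg
A balance pass over the oxides, given the weights on record, at the basis given (summed amounts equal target values once rounding is allowed for):
  ZnO: 51.80·0.9980 = 51.70 kg (target 51.70 kg)
  PbO: 81.79·0.9769 = 79.90 kg (target 79.90 kg)
  SiO2: 33.21·0.3271 + 210.0·0.9949 = 219.8 kg (target 219.8 kg)
  Al2O3: 210.0·0.003000 + 104.5·0.6534 = 68.91 kg (target 68.90 kg)
  B2O3: 100.9·0.5687 = 57.38 kg (target 57.40 kg)
  ZrO2: 33.21·0.6719 = 22.31 kg (target 22.32 kg)
Mass balance on the glass: whole batch net of LOI = 500.0 kg (per-oxide target masses sum to 500.0 kg; the stated basis being 500.0 kg — gaps are rounding artifacts).
Summing the batch: Σ batch = 582.2 kg; loss to ignition Σ batch·LOI = 82.21 kg; yield, glass over the total, = 85.88%.

Batch per 500.0 kg glass:
  Pb3O4: 81.79 kg
  zircon: 33.21 kg
  silica sand: 210.0 kg
  ATH: 104.5 kg
  zinc oxide: 51.80 kg
  H3BO3: 100.9 kg
Total batch = 582.2 kg; LOI loss = 82.21 kg; yield = 85.88%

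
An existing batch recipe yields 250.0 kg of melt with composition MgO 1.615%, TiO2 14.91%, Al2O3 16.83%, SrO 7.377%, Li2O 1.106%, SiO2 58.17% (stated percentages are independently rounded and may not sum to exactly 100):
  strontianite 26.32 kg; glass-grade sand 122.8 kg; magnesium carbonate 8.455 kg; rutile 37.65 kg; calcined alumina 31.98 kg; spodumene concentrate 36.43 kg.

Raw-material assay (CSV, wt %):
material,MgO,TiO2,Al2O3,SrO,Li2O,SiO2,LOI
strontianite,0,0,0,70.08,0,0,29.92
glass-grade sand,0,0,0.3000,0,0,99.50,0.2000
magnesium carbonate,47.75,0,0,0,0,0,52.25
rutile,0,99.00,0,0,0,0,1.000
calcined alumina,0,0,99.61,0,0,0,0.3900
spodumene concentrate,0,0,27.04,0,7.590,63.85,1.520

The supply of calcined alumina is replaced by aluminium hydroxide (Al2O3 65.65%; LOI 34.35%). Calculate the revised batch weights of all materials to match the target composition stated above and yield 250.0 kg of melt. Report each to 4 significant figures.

Revised batch per 250.0 kg melt:
  strontianite: 26.32 kg
  glass-grade sand: 122.8 kg
  magnesium carbonate: 8.455 kg
  rutile: 37.65 kg
  aluminium hydroxide: 48.52 kg
  spodumene concentrate: 36.43 kg
Total batch = 280.2 kg; LOI loss = 30.14 kg

Working values appear rounded to 4 significant figures in the working; exact precision is maintained at each step. Each reported value takes a single rounding — derived quantities are carried in full precision (six oxide percentages, net glass mass, the yield, ignition loss, the totals) starting from the weights on 250.0 kg of glass, as given in problem or answer.
The oxide mass targets at 250.0 kg melt:
  MgO: 1.615% × 250.0 = 4.037 kg
  TiO2: 14.91% × 250.0 = 37.28 kg
  Al2O3: 16.83% × 250.0 = 42.08 kg
  SrO: 7.377% × 250.0 = 18.44 kg
  Li2O: 1.106% × 250.0 = 2.765 kg
  SiO2: 58.17% × 250.0 = 145.4 kg
Balance tally, oxide-wise, working from each reported weight, for the quoted basis mass (target by target, the sums agree up to rounding of the answer):
  MgO: 8.455·0.4775 = 4.037 kg (target 4.037 kg)
  TiO2: 37.65·0.9900 = 37.27 kg (target 37.28 kg)
  Al2O3: 122.8·0.003000 + 48.52·0.6565 + 36.43·0.2704 = 42.07 kg (target 42.08 kg)
  SrO: 26.32·0.7008 = 18.45 kg (target 18.44 kg)
  Li2O: 36.43·0.07590 = 2.765 kg (target 2.765 kg)
  SiO2: 122.8·0.9950 + 36.43·0.6385 = 145.4 kg (target 145.4 kg)
Mass balance on the glass: whole batch net of LOI = 250.0 kg (summing oxide targets gives 250.0 kg; against the stated basis, 250.0 kg — rounding explains the deltas).
Total batch = Σ batch = 280.2 kg; the LOI term Σ batch·LOI equals 30.14 kg; yield, glass over the total, = 89.24%.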